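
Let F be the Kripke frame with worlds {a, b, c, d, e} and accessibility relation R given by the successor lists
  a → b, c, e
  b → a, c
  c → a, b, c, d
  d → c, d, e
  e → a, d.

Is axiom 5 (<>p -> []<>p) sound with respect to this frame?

No

The schema 5 characterises exactly the Euclidean frames.
Euclidean: no — a R b and a R e, but not b R e.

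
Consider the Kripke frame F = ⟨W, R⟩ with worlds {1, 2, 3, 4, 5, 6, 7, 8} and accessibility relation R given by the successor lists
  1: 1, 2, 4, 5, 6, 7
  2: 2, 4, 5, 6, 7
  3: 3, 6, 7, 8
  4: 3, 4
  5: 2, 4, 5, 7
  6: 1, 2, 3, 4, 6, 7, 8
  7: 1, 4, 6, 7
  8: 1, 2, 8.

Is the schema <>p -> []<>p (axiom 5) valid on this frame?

No

By correspondence theory, 5 is valid on a frame iff R is Euclidean.
Euclidean: no — 1 R 4 and 1 R 2, but not 4 R 2.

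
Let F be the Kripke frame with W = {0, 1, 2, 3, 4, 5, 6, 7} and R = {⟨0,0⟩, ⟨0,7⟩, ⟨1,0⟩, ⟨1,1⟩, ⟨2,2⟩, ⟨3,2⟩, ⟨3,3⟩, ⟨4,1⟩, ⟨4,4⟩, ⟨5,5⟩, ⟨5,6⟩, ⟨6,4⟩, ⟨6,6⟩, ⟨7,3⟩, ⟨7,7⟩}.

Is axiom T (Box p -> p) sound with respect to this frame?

Yes

Axiom T corresponds to the accessibility relation being reflexive.
Reflexive: yes — every world is R-related to itself.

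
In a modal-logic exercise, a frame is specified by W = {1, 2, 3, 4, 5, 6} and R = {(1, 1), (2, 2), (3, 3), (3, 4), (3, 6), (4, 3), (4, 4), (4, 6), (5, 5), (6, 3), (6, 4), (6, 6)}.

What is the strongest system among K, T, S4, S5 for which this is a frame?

Reflexive (axiom T): yes — every world is R-related to itself.
Transitive (axiom 4): yes — every two-step R-path is closed by a direct edge.
Euclidean (axiom 5): yes — any two successors of a common world are R-related.
So F validates K, T, S4, S5. The strongest is S5.

S5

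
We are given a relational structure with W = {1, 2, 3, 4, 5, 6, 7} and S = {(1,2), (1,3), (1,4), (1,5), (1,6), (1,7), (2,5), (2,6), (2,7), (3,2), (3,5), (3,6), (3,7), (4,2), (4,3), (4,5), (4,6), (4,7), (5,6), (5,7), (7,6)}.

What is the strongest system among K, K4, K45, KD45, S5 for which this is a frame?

K4

Transitive (axiom 4): yes — every two-step S-path is closed by a direct edge.
Euclidean (axiom 5): no — 1 S 2 and 1 S 3, but not 2 S 3.
Serial (axiom D): no — 6 has no S-successor.
Reflexive (axiom T): no — 1 is not related to itself.
So F validates K, K4; K45 would additionally require S to be Euclidean. The strongest is K4.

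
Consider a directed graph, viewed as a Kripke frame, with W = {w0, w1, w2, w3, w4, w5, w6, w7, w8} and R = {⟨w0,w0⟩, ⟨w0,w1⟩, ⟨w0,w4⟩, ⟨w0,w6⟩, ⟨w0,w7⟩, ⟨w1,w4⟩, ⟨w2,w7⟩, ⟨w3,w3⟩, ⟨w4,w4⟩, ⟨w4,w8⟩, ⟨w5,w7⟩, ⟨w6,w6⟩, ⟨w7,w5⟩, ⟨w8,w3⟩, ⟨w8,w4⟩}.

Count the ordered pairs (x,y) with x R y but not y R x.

7

Enumerating: (w0,w1), (w0,w4), (w0,w6), (w0,w7), (w1,w4), (w2,w7), (w8,w3).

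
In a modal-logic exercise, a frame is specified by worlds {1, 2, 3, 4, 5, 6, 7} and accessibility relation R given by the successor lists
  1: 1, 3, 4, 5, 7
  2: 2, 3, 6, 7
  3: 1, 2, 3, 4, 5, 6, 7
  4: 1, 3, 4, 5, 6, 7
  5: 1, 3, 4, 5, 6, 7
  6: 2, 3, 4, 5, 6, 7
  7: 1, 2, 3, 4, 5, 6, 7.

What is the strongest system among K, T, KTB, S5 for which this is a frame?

KTB

Reflexive (axiom T): yes — every world is R-related to itself.
Symmetric (axiom B): yes — every pair in R has its reverse in R.
Euclidean (axiom 5): no — 3 R 1 and 3 R 2, but not 1 R 2.
So F validates K, T, KTB; S5 would additionally require R to be Euclidean. The strongest is KTB.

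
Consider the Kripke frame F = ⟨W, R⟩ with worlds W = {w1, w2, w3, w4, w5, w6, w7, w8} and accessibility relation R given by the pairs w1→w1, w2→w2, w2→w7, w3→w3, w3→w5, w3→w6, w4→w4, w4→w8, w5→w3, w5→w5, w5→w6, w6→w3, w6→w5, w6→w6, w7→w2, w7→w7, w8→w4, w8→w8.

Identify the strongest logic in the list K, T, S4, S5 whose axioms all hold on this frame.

S5

Reflexive (axiom T): yes — every world is R-related to itself.
Transitive (axiom 4): yes — every two-step R-path is closed by a direct edge.
Euclidean (axiom 5): yes — any two successors of a common world are R-related.
So F validates K, T, S4, S5. The strongest is S5.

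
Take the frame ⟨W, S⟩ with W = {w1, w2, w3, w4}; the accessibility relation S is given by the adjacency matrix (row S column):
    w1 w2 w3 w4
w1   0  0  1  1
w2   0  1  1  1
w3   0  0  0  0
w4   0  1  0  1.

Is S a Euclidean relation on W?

Euclidean: no — w1 S w3 and w1 S w4, but not w3 S w4.

No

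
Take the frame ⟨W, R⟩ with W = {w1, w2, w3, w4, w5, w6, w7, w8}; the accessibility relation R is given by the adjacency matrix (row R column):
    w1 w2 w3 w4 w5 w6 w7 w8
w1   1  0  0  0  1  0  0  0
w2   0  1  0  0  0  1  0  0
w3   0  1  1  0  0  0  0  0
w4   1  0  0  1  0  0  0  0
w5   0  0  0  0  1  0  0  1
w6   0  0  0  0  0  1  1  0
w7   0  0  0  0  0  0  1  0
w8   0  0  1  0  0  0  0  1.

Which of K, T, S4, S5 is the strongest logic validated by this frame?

T

Reflexive (axiom T): yes — every world is R-related to itself.
Transitive (axiom 4): no — w1 R w5 and w5 R w8, but not w1 R w8.
Euclidean (axiom 5): no — w1 R w5 and w1 R w1, but not w5 R w1.
So F validates K, T; S4 would additionally require R to be transitive. The strongest is T.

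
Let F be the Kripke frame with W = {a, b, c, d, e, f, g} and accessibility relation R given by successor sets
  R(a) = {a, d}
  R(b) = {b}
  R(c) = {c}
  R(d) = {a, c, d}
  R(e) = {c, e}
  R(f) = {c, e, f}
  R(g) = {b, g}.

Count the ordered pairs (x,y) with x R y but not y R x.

5

Enumerating: (d,c), (e,c), (f,c), (f,e), (g,b).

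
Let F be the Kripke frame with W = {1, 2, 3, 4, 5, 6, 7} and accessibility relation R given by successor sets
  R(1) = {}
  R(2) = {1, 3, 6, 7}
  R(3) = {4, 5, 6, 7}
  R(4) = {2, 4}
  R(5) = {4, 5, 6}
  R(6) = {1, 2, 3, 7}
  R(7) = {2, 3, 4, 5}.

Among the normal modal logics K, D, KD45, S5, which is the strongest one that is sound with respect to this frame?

Serial (axiom D): no — 1 has no R-successor.
Euclidean (axiom 5): no — 2 R 1 and 2 R 3, but not 1 R 3.
Transitive (axiom 4): no — 2 R 3 and 3 R 4, but not 2 R 4.
Reflexive (axiom T): no — 1 is not related to itself.
So F validates K; D would additionally require R to be serial. The strongest is K.

K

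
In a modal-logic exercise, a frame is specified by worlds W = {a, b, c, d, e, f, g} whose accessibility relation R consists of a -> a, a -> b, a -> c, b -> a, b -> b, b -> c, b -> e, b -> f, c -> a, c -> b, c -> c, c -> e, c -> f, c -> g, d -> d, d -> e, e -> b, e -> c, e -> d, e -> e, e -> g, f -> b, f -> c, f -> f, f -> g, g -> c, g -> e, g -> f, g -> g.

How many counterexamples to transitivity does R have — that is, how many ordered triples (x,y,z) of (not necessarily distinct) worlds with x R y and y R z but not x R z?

Enumerating: (a,b,e), (a,b,f), (a,c,e), (a,c,f), (a,c,g), (b,c,g), (b,e,d), (b,e,g), (b,f,g), (c,e,d), (d,e,b), (d,e,c), … and 16 more.
Total: 28.

28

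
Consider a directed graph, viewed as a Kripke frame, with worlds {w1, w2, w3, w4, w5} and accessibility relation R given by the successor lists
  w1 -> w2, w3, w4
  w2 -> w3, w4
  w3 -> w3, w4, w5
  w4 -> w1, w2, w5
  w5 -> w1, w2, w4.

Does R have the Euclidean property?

Euclidean: no — w1 R w3 and w1 R w2, but not w3 R w2.

No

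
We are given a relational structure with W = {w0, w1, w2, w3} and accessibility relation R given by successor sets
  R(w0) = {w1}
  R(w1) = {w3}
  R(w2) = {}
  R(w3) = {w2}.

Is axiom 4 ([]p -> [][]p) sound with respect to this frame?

Axiom 4 corresponds to the accessibility relation being transitive.
Transitive: no — w0 R w1 and w1 R w3, but not w0 R w3.

No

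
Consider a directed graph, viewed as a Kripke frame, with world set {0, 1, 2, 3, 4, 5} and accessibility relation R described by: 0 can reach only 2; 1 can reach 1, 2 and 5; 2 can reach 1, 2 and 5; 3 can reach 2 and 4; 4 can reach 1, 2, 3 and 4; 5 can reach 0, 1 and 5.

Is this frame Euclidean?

No

Euclidean: no — 1 R 5 and 1 R 2, but not 5 R 2.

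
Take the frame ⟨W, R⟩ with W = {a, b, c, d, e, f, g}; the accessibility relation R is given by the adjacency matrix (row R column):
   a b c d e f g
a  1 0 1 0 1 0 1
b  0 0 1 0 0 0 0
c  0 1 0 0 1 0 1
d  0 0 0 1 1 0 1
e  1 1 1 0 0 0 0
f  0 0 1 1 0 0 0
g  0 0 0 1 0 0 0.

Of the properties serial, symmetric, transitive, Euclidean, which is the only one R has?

serial

Serial: yes — every world has a successor (e.g. a R a).
Symmetric: no — a R c but not c R a.
Transitive: no — a R c and c R b, but not a R b.
Euclidean: no — a R e and a R g, but not e R g.
Only serial holds.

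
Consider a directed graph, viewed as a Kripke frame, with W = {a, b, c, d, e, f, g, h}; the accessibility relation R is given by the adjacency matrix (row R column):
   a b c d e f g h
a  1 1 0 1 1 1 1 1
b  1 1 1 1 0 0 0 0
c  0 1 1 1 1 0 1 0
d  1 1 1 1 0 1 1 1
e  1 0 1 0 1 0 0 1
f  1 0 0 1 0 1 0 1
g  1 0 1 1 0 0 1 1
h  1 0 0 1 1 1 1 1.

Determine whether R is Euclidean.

Euclidean: no — a R b and a R e, but not b R e.

No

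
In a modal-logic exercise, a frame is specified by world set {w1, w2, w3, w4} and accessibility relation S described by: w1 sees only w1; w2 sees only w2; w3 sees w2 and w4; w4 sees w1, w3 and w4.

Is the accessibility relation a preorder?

Reflexive: no — w3 is not related to itself.
Transitive: no — w3 S w4 and w4 S w1, but not w3 S w1.
So S is not a preorder.

No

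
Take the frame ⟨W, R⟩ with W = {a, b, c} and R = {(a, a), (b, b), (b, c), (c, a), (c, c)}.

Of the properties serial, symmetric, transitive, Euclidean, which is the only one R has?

serial

Serial: yes — every world has a successor (e.g. a R a).
Symmetric: no — b R c but not c R b.
Transitive: no — b R c and c R a, but not b R a.
Euclidean: no — b R c and b R b, but not c R b.
Only serial holds.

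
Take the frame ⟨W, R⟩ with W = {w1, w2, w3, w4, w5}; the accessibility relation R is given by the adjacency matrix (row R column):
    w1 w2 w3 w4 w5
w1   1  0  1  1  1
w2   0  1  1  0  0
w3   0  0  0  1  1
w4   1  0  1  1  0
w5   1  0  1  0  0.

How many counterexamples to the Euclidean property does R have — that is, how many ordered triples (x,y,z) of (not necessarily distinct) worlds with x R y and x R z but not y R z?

14

Enumerating: (w1,w3,w1), (w1,w3,w3), (w1,w4,w5), (w1,w5,w4), (w1,w5,w5), (w2,w3,w2), (w2,w3,w3), (w3,w4,w5), (w3,w5,w4), (w3,w5,w5), (w4,w3,w1), (w4,w3,w3), (w5,w3,w1), (w5,w3,w3).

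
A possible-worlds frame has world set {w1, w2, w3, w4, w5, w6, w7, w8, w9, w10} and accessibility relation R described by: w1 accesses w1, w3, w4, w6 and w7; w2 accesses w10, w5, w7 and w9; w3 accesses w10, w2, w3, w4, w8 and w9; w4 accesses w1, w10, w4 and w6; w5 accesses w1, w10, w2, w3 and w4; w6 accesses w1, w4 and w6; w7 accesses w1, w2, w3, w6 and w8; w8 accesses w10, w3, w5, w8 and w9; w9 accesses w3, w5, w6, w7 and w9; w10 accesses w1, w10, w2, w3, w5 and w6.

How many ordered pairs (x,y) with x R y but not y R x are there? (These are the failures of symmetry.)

19

Enumerating: (w1,w3), (w10,w1), (w10,w6), (w2,w9), (w3,w2), (w3,w4), (w4,w10), (w5,w1), (w5,w3), (w5,w4), (w7,w3), (w7,w6), … and 7 more.
Total: 19.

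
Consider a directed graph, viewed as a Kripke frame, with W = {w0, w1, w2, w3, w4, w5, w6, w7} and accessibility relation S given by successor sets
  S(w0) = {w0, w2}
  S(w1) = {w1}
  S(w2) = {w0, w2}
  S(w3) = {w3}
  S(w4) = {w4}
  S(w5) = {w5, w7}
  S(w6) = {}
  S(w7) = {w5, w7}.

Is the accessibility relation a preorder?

Reflexive: no — w6 is not related to itself.
Transitive: yes — every two-step S-path is closed by a direct edge.
So S is not a preorder.

No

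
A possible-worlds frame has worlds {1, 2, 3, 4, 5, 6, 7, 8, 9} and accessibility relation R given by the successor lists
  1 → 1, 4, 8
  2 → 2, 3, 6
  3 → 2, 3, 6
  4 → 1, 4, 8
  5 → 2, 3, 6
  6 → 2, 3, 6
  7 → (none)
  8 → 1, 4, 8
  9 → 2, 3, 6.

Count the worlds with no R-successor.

1

Enumerating: 7.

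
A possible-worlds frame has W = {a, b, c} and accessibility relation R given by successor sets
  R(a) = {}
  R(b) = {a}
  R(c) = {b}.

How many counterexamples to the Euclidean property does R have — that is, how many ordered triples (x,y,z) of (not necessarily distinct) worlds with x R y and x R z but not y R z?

2

Enumerating: (b,a,a), (c,b,b).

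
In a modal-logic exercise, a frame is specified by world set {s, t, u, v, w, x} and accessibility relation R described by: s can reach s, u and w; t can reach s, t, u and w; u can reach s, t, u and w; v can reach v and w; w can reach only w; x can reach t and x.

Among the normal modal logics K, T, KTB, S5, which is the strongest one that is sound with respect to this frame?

T

Reflexive (axiom T): yes — every world is R-related to itself.
Symmetric (axiom B): no — s R w but not w R s.
Euclidean (axiom 5): no — s R w and s R u, but not w R u.
So F validates K, T; KTB would additionally require R to be symmetric. The strongest is T.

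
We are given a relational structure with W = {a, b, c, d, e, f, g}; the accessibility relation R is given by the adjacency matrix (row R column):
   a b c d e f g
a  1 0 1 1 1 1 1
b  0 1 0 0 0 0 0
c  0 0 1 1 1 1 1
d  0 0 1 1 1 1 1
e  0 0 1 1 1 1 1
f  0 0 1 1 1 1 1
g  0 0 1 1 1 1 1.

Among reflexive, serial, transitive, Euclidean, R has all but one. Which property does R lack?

Reflexive: yes — every world is R-related to itself.
Serial: yes — every world has a successor (e.g. a R a).
Transitive: yes — every two-step R-path is closed by a direct edge.
Euclidean: no — a R c and a R a, but not c R a.
Only Euclidean fails.

Euclidean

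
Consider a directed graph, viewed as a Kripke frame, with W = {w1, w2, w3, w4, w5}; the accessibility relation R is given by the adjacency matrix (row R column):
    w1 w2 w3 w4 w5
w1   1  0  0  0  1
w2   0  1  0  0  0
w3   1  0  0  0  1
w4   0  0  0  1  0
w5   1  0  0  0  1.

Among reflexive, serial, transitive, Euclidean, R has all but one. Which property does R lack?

reflexive

Reflexive: no — w3 is not related to itself.
Serial: yes — every world has a successor (e.g. w1 R w1).
Transitive: yes — every two-step R-path is closed by a direct edge.
Euclidean: yes — any two successors of a common world are R-related.
Only reflexive fails.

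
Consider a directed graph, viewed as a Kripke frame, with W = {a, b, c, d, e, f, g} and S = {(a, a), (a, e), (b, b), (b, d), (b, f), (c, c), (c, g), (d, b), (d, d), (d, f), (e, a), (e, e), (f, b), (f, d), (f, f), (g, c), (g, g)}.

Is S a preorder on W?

Yes

Reflexive: yes — every world is S-related to itself.
Transitive: yes — every two-step S-path is closed by a direct edge.
So S is a preorder.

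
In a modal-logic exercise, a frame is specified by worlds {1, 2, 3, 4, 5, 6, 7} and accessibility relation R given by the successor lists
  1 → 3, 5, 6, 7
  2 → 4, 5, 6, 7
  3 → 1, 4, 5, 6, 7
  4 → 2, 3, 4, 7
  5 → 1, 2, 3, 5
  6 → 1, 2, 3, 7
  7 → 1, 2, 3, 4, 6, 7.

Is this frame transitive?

No

Transitive: no — 1 R 3 and 3 R 4, but not 1 R 4.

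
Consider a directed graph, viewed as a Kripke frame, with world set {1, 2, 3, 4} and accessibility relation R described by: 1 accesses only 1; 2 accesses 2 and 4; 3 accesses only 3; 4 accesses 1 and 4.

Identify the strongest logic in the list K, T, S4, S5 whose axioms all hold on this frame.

T

Reflexive (axiom T): yes — every world is R-related to itself.
Transitive (axiom 4): no — 2 R 4 and 4 R 1, but not 2 R 1.
Euclidean (axiom 5): no — 2 R 4 and 2 R 2, but not 4 R 2.
So F validates K, T; S4 would additionally require R to be transitive. The strongest is T.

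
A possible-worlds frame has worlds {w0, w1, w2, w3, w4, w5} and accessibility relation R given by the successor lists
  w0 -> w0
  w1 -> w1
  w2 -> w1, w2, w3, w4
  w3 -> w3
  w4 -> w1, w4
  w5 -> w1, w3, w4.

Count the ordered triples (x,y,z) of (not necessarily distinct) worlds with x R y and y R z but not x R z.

R is transitive; there are no such tuples.

0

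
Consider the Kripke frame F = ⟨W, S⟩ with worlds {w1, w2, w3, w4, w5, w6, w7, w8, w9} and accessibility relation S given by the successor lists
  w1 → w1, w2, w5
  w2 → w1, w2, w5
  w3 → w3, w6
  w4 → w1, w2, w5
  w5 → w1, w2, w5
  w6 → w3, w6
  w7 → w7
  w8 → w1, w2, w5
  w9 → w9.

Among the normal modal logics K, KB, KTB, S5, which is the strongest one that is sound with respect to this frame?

K

Symmetric (axiom B): no — w4 S w1 but not w1 S w4.
Reflexive (axiom T): no — w4 is not related to itself.
Euclidean (axiom 5): yes — any two successors of a common world are S-related.
So F validates K; KB would additionally require S to be symmetric. The strongest is K.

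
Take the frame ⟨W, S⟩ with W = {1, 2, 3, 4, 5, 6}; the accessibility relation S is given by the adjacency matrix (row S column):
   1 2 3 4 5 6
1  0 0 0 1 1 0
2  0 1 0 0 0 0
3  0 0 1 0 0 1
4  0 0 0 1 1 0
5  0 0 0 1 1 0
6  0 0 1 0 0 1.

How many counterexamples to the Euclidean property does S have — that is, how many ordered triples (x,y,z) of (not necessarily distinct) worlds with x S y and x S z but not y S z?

S is Euclidean; there are no such tuples.

0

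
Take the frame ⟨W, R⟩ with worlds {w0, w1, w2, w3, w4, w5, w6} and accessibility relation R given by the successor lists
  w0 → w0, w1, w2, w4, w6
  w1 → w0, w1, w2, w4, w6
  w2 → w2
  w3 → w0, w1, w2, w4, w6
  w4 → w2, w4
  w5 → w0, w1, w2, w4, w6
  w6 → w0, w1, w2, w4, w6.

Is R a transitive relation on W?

Transitive: yes — every two-step R-path is closed by a direct edge.

Yes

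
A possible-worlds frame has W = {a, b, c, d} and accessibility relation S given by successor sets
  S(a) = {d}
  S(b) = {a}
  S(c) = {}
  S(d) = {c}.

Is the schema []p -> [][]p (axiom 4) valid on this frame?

By correspondence theory, 4 is valid on a frame iff S is transitive.
Transitive: no — a S d and d S c, but not a S c.

No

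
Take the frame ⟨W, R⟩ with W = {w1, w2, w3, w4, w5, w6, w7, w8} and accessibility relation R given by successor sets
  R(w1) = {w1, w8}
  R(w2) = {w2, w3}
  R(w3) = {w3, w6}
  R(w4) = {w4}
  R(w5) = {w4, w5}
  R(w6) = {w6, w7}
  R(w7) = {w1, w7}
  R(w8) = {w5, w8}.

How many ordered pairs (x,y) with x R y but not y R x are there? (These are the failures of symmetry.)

Enumerating: (w1,w8), (w2,w3), (w3,w6), (w5,w4), (w6,w7), (w7,w1), (w8,w5).

7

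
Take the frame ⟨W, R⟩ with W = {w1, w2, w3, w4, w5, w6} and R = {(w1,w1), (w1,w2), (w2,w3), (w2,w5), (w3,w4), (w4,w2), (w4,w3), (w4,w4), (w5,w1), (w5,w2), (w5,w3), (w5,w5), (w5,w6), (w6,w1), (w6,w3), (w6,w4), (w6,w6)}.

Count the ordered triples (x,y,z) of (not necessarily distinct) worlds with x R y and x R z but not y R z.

29

Enumerating: (w1,w2,w1), (w1,w2,w2), (w2,w3,w3), (w2,w3,w5), (w4,w2,w2), (w4,w2,w4), (w4,w3,w2), (w4,w3,w3), (w5,w1,w3), (w5,w1,w5), (w5,w1,w6), (w5,w2,w1), … and 17 more.
Total: 29.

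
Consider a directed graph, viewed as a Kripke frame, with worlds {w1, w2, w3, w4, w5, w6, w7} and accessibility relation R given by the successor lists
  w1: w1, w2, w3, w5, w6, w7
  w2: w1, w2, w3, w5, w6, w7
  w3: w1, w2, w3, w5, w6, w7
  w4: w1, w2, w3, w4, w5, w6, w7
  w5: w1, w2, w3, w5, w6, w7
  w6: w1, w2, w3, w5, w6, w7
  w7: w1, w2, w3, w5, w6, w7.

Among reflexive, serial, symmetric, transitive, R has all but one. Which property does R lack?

Reflexive: yes — every world is R-related to itself.
Serial: yes — every world has a successor (e.g. w1 R w1).
Symmetric: no — w4 R w1 but not w1 R w4.
Transitive: yes — every two-step R-path is closed by a direct edge.
Only symmetric fails.

symmetric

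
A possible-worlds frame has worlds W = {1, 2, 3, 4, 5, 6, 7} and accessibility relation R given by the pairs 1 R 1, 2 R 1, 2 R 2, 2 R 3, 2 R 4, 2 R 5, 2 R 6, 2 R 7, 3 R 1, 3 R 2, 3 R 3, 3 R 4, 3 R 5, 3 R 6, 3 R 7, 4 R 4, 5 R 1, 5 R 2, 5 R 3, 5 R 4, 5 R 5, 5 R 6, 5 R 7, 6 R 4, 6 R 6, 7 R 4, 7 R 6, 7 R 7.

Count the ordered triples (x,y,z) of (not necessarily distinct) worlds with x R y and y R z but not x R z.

R is transitive; there are no such tuples.

0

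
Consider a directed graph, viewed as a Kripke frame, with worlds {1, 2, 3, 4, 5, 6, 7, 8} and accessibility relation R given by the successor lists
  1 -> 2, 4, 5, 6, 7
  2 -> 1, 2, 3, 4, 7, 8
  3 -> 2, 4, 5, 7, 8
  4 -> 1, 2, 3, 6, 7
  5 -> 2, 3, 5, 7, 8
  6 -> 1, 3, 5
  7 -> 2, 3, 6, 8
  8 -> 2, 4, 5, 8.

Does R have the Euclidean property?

No

Euclidean: no — 1 R 2 and 1 R 5, but not 2 R 5.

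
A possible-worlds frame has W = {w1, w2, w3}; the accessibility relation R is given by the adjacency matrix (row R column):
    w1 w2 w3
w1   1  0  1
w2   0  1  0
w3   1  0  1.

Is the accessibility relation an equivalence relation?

Reflexive: yes — every world is R-related to itself.
Symmetric: yes — every pair in R has its reverse in R.
Transitive: yes — every two-step R-path is closed by a direct edge.
So R is an equivalence relation.

Yes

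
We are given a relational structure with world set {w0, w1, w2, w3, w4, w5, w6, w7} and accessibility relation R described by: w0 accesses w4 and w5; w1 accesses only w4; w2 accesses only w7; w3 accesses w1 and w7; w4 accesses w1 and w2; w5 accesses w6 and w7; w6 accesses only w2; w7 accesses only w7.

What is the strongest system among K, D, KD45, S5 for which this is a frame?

D

Serial (axiom D): yes — every world has a successor (e.g. w0 R w4).
Euclidean (axiom 5): no — w0 R w4 and w0 R w5, but not w4 R w5.
Transitive (axiom 4): no — w0 R w4 and w4 R w1, but not w0 R w1.
Reflexive (axiom T): no — w0 is not related to itself.
So F validates K, D; KD45 would additionally require R to be Euclidean and transitive. The strongest is D.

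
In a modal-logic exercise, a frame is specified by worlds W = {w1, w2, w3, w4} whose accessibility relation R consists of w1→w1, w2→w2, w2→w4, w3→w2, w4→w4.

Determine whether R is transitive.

Transitive: no — w3 R w2 and w2 R w4, but not w3 R w4.

No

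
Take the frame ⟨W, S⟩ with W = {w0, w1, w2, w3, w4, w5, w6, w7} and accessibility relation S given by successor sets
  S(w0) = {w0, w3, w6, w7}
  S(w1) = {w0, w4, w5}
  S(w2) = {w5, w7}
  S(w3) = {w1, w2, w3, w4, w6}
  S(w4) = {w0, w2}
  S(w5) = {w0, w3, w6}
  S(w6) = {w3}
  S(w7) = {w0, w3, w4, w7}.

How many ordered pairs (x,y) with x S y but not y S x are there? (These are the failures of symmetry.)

Enumerating: (w0,w3), (w0,w6), (w1,w0), (w1,w4), (w1,w5), (w2,w5), (w2,w7), (w3,w1), (w3,w2), (w3,w4), (w4,w0), (w4,w2), (w5,w0), (w5,w3), (w5,w6), (w7,w3), (w7,w4).

17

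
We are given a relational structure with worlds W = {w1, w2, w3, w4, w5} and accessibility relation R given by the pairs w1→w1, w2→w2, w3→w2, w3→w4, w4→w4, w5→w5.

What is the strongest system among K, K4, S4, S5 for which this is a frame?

K4

Transitive (axiom 4): yes — every two-step R-path is closed by a direct edge.
Reflexive (axiom T): no — w3 is not related to itself.
Euclidean (axiom 5): no — w3 R w2 and w3 R w4, but not w2 R w4.
So F validates K, K4; S4 would additionally require R to be reflexive. The strongest is K4.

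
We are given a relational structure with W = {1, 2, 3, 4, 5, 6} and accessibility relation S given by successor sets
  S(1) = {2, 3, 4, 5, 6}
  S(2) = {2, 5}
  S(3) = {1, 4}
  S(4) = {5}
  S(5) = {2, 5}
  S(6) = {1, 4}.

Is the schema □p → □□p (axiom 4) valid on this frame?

The schema 4 characterises exactly the transitive frames.
Transitive: no — 3 S 1 and 1 S 2, but not 3 S 2.

No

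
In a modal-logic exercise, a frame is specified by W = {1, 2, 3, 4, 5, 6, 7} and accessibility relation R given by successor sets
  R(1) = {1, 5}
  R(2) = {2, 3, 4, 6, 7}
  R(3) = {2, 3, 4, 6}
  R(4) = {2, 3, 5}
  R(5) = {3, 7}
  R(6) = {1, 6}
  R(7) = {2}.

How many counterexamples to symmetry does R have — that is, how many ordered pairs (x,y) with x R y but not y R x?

Enumerating: (1,5), (2,6), (3,6), (4,5), (5,3), (5,7), (6,1).

7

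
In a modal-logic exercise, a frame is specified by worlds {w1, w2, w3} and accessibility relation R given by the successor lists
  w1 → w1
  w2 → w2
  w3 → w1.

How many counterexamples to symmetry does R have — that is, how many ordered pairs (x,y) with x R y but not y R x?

1

Enumerating: (w3,w1).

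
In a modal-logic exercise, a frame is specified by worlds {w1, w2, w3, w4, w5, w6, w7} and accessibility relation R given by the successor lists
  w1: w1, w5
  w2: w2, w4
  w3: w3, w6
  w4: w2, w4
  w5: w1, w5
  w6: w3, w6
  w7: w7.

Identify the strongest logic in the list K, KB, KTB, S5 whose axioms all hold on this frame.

Symmetric (axiom B): yes — every pair in R has its reverse in R.
Reflexive (axiom T): yes — every world is R-related to itself.
Euclidean (axiom 5): yes — any two successors of a common world are R-related.
So F validates K, KB, KTB, S5. The strongest is S5.

S5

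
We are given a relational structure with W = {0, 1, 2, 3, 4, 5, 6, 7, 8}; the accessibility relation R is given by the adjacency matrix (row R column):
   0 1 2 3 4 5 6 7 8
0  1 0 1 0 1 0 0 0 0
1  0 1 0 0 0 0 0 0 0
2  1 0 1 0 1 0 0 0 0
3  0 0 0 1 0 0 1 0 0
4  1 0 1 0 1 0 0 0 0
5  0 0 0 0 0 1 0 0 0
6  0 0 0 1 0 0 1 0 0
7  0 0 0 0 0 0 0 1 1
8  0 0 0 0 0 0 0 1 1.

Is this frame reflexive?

Yes

Reflexive: yes — every world is R-related to itself.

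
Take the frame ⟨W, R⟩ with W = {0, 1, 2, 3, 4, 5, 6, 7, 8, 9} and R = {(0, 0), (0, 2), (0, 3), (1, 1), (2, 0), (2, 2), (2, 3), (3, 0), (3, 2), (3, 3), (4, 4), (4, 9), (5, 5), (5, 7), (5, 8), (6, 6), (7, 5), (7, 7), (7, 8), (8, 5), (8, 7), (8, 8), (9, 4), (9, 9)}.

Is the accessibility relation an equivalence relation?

Yes

Reflexive: yes — every world is R-related to itself.
Symmetric: yes — every pair in R has its reverse in R.
Transitive: yes — every two-step R-path is closed by a direct edge.
So R is an equivalence relation.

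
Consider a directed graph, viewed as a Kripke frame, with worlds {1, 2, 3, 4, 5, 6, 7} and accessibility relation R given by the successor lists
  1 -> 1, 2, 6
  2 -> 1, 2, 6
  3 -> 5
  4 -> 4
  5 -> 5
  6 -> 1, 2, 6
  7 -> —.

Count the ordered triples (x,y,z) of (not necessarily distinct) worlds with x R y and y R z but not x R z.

0

R is transitive; there are no such tuples.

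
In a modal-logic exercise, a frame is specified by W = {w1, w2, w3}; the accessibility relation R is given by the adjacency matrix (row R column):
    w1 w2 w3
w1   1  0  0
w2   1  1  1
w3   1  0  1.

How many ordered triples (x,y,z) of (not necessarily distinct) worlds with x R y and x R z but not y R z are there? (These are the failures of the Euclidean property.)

4

Enumerating: (w2,w1,w2), (w2,w1,w3), (w2,w3,w2), (w3,w1,w3).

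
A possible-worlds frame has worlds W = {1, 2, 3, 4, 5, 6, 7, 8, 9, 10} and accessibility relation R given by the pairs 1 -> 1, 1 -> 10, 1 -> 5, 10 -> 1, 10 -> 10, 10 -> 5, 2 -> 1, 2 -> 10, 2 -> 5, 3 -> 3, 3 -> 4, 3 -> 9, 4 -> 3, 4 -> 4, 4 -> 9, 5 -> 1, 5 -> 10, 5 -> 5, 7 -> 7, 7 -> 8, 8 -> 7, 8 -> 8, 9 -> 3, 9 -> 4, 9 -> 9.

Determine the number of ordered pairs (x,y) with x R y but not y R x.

3

Enumerating: (2,1), (2,10), (2,5).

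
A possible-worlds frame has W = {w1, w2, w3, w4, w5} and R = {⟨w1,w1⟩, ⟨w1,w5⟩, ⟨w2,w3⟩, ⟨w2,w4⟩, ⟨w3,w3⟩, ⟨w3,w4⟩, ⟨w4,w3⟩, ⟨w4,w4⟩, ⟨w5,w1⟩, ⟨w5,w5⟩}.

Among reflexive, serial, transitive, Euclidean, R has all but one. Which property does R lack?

reflexive

Reflexive: no — w2 is not related to itself.
Serial: yes — every world has a successor (e.g. w1 R w1).
Transitive: yes — every two-step R-path is closed by a direct edge.
Euclidean: yes — any two successors of a common world are R-related.
Only reflexive fails.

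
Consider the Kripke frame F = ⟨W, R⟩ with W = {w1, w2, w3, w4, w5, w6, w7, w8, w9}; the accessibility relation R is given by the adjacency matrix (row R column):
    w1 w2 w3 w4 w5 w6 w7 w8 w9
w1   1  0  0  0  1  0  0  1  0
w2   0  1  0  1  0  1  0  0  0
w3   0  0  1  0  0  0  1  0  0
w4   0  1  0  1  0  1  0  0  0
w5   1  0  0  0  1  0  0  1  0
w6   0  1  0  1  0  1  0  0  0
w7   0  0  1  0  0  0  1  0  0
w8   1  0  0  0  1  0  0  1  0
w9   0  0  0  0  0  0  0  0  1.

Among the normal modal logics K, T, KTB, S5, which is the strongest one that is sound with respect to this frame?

Reflexive (axiom T): yes — every world is R-related to itself.
Symmetric (axiom B): yes — every pair in R has its reverse in R.
Euclidean (axiom 5): yes — any two successors of a common world are R-related.
So F validates K, T, KTB, S5. The strongest is S5.

S5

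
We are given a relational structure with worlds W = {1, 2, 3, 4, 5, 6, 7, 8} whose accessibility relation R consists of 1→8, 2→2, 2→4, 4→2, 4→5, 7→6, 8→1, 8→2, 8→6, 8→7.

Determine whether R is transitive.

No

Transitive: no — 1 R 8 and 8 R 2, but not 1 R 2.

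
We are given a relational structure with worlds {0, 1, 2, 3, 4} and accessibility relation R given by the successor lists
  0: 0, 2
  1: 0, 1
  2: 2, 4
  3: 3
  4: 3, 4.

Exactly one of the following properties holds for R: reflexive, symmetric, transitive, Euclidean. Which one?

Reflexive: yes — every world is R-related to itself.
Symmetric: no — 0 R 2 but not 2 R 0.
Transitive: no — 0 R 2 and 2 R 4, but not 0 R 4.
Euclidean: no — 0 R 2 and 0 R 0, but not 2 R 0.
Only reflexive holds.

reflexive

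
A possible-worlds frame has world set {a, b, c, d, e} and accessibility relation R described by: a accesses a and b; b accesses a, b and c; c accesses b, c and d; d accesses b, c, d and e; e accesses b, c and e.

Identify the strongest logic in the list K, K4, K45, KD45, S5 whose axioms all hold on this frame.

K

Transitive (axiom 4): no — a R b and b R c, but not a R c.
Euclidean (axiom 5): no — b R a and b R c, but not a R c.
Serial (axiom D): yes — every world has a successor (e.g. a R a).
Reflexive (axiom T): yes — every world is R-related to itself.
So F validates K; K4 would additionally require R to be transitive. The strongest is K.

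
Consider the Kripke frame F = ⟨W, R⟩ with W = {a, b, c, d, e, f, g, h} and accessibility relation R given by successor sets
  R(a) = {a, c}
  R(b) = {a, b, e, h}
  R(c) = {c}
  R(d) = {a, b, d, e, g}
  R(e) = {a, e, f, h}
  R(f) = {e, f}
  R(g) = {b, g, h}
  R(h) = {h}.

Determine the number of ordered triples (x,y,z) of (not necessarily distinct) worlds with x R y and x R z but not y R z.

Enumerating: (a,c,a), (b,a,b), (b,a,e), (b,a,h), (b,e,b), (b,h,a), (b,h,b), (b,h,e), (d,a,b), (d,a,d), (d,a,e), (d,a,g), … and 19 more.
Total: 31.

31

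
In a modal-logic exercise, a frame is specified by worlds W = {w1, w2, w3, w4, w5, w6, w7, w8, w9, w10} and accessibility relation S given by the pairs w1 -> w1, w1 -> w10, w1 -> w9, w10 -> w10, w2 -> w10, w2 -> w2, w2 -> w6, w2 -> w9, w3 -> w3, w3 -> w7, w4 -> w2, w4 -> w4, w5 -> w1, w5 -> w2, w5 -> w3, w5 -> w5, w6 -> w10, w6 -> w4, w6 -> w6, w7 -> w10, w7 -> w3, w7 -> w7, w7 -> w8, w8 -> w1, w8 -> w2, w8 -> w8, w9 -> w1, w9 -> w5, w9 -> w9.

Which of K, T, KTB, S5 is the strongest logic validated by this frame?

Reflexive (axiom T): yes — every world is S-related to itself.
Symmetric (axiom B): no — w1 S w10 but not w10 S w1.
Euclidean (axiom 5): no — w1 S w10 and w1 S w9, but not w10 S w9.
So F validates K, T; KTB would additionally require S to be symmetric. The strongest is T.

T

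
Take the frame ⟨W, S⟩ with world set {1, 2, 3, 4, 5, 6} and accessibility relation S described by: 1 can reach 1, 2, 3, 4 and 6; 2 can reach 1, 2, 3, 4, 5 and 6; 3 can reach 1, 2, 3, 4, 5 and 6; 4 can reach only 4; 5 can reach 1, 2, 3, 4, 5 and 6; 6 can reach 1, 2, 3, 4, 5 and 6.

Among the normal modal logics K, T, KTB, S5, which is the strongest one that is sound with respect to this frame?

T

Reflexive (axiom T): yes — every world is S-related to itself.
Symmetric (axiom B): no — 1 S 4 but not 4 S 1.
Euclidean (axiom 5): no — 1 S 4 and 1 S 2, but not 4 S 2.
So F validates K, T; KTB would additionally require S to be symmetric. The strongest is T.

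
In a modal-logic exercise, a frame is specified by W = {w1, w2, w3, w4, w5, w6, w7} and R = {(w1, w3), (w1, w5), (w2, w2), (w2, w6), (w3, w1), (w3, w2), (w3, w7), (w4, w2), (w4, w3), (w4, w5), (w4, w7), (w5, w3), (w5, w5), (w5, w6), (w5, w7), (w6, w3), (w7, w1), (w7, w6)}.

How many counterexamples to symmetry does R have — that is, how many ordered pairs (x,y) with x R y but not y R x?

Enumerating: (w1,w5), (w2,w6), (w3,w2), (w3,w7), (w4,w2), (w4,w3), (w4,w5), (w4,w7), (w5,w3), (w5,w6), (w5,w7), (w6,w3), (w7,w1), (w7,w6).

14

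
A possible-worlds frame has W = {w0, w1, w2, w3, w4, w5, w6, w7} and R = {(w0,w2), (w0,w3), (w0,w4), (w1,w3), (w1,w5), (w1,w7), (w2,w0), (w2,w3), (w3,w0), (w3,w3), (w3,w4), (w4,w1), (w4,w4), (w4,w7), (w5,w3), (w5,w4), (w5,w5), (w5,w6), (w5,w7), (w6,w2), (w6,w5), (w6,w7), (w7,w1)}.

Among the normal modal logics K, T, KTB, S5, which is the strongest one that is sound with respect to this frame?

Reflexive (axiom T): no — w0 is not related to itself.
Symmetric (axiom B): no — w0 R w4 but not w4 R w0.
Euclidean (axiom 5): no — w0 R w2 and w0 R w4, but not w2 R w4.
So F validates K; T would additionally require R to be reflexive. The strongest is K.

K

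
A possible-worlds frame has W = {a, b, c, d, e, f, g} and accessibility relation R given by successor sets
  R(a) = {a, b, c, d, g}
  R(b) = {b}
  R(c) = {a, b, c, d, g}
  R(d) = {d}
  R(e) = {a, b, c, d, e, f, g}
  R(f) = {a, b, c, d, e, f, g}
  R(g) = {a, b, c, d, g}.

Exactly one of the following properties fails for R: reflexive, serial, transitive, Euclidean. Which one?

Reflexive: yes — every world is R-related to itself.
Serial: yes — every world has a successor (e.g. a R a).
Transitive: yes — every two-step R-path is closed by a direct edge.
Euclidean: no — a R b and a R c, but not b R c.
Only Euclidean fails.

Euclidean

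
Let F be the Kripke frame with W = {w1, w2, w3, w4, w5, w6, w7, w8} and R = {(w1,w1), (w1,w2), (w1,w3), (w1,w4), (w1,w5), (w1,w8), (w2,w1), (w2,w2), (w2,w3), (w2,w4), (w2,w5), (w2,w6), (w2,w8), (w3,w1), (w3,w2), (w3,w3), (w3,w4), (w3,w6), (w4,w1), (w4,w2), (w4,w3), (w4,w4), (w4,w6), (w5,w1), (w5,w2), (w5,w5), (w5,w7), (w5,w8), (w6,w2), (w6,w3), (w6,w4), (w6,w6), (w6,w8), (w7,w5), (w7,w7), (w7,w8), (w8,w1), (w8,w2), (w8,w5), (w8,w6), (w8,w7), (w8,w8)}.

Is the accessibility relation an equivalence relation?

No

Reflexive: yes — every world is R-related to itself.
Symmetric: yes — every pair in R has its reverse in R.
Transitive: no — w1 R w2 and w2 R w6, but not w1 R w6.
So R is not an equivalence relation.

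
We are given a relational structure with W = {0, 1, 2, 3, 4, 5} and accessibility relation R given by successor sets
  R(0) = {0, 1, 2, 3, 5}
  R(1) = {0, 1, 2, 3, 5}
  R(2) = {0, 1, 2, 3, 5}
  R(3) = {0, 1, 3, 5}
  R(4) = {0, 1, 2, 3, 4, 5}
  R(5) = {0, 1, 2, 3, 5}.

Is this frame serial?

Serial: yes — every world has a successor (e.g. 0 R 0).

Yes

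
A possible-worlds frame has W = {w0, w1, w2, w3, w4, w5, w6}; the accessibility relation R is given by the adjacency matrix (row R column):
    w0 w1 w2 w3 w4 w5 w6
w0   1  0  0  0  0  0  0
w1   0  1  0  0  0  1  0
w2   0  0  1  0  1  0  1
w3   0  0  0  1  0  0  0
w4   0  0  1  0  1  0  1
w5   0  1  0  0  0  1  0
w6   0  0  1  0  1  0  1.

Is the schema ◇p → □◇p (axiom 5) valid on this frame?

The schema 5 characterises exactly the Euclidean frames.
Euclidean: yes — any two successors of a common world are R-related.

Yes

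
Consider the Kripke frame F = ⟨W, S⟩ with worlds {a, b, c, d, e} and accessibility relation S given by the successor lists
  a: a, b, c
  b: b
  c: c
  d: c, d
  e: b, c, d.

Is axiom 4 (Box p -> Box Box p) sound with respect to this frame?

Yes

Axiom 4 corresponds to the accessibility relation being transitive.
Transitive: yes — every two-step S-path is closed by a direct edge.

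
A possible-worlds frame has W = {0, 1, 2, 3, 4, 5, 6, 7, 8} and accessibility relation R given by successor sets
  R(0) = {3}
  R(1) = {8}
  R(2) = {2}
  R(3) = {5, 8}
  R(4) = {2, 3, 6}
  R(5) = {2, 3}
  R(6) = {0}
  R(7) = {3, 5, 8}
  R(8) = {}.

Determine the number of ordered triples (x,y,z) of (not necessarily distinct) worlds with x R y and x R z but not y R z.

24

Enumerating: (0,3,3), (1,8,8), (3,5,5), (3,5,8), (3,8,5), (3,8,8), (4,2,3), (4,2,6), (4,3,2), (4,3,3), (4,3,6), (4,6,2), … and 12 more.
Total: 24.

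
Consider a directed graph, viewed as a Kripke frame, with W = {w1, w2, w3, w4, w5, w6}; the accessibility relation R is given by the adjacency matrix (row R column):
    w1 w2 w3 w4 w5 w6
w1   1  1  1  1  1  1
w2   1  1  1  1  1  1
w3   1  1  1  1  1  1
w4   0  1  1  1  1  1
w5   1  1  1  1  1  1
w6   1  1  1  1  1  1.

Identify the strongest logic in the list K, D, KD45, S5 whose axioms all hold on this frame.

Serial (axiom D): yes — every world has a successor (e.g. w1 R w1).
Euclidean (axiom 5): no — w2 R w4 and w2 R w1, but not w4 R w1.
Transitive (axiom 4): no — w4 R w2 and w2 R w1, but not w4 R w1.
Reflexive (axiom T): yes — every world is R-related to itself.
So F validates K, D; KD45 would additionally require R to be Euclidean and transitive. The strongest is D.

D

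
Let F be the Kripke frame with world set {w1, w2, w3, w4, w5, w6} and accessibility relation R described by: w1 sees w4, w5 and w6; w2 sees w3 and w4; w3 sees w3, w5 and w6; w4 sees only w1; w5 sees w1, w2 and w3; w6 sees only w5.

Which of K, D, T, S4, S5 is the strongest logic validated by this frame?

D

Serial (axiom D): yes — every world has a successor (e.g. w1 R w4).
Reflexive (axiom T): no — w1 is not related to itself.
Transitive (axiom 4): no — w1 R w5 and w5 R w2, but not w1 R w2.
Euclidean (axiom 5): no — w1 R w4 and w1 R w5, but not w4 R w5.
So F validates K, D; T would additionally require R to be reflexive. The strongest is D.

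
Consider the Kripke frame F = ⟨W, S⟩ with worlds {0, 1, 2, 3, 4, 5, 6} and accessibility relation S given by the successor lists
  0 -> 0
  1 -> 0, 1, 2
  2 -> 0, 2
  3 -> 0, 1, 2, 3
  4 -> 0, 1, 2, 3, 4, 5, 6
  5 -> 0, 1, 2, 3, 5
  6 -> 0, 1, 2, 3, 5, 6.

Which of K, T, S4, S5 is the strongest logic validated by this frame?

S4

Reflexive (axiom T): yes — every world is S-related to itself.
Transitive (axiom 4): yes — every two-step S-path is closed by a direct edge.
Euclidean (axiom 5): no — 1 S 0 and 1 S 2, but not 0 S 2.
So F validates K, T, S4; S5 would additionally require S to be Euclidean. The strongest is S4.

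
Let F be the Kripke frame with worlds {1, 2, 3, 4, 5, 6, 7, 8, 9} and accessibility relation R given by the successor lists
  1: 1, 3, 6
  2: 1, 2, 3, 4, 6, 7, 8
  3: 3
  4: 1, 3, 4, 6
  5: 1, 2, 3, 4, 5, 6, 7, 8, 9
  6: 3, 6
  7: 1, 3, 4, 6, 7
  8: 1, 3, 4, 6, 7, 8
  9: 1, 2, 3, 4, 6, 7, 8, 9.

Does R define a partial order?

Yes

Reflexive: yes — every world is R-related to itself.
Transitive: yes — every two-step R-path is closed by a direct edge.
Antisymmetric: yes — no distinct pair is related both ways.
So R is a partial order.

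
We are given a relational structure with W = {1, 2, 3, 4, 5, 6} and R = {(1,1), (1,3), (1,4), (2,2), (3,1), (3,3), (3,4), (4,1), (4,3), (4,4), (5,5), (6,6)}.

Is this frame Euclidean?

Euclidean: yes — any two successors of a common world are R-related.

Yes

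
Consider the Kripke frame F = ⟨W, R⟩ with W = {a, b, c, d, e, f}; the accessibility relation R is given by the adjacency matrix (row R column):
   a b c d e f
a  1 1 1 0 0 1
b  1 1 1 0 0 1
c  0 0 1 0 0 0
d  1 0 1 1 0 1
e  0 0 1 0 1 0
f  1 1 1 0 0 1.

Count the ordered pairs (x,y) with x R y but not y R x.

Enumerating: (a,c), (b,c), (d,a), (d,c), (d,f), (e,c), (f,c).

7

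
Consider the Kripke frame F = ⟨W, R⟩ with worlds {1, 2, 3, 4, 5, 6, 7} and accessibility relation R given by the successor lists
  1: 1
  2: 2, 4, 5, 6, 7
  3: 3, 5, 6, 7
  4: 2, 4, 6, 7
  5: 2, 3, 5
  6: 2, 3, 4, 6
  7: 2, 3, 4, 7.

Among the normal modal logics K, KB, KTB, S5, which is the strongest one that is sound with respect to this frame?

KTB

Symmetric (axiom B): yes — every pair in R has its reverse in R.
Reflexive (axiom T): yes — every world is R-related to itself.
Euclidean (axiom 5): no — 2 R 4 and 2 R 5, but not 4 R 5.
So F validates K, KB, KTB; S5 would additionally require R to be Euclidean. The strongest is KTB.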